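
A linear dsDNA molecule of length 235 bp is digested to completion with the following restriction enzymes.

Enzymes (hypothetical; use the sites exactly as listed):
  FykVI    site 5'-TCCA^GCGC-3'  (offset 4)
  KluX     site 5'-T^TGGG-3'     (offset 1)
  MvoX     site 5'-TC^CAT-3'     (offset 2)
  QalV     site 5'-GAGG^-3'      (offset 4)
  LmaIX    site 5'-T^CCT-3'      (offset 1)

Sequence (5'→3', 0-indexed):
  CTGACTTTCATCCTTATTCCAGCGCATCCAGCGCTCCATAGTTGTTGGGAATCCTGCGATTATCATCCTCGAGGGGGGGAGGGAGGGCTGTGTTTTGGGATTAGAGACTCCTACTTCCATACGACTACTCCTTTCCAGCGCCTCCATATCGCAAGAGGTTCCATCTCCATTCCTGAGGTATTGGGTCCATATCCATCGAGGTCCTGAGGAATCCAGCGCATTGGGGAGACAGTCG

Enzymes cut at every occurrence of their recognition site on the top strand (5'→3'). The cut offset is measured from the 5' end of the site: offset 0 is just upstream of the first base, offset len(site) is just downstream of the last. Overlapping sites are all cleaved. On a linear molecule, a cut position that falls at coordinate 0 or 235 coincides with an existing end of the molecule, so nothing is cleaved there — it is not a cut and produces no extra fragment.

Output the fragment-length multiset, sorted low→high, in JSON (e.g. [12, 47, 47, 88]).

[1,3,3,4,4,6,6,6,6,6,6,7,7,7,7,8,8,8,8,8,9,9,9,10,11,12,14,14,14,14]

Per-enzyme occurrences:
  FykVI (TCCAGCGC, off=4): starts [17, 26, 133, 211] → cuts [21, 30, 137, 215]
  KluX (TTGGG, off=1): starts [44, 94, 180, 220] → cuts [45, 95, 181, 221]
  MvoX (TCCAT, off=2): starts [34, 115, 142, 159, 165, 185, 191] → cuts [36, 117, 144, 161, 167, 187, 193]
  QalV (GAGG, off=4): starts [70, 78, 82, 154, 174, 197, 205] → cuts [74, 82, 86, 158, 178, 201, 209]
  LmaIX (TCCT, off=1): starts [10, 51, 65, 108, 128, 170, 201] → cuts [11, 52, 66, 109, 129, 171, 202]

Pooled cuts: [11, 21, 30, 36, 45, 52, 66, 74, 82, 86, 95, 109, 117, 129, 137, 144, 158, 161, 167, 171, 178, 181, 187, 193, 201, 202, 209, 215, 221]

Fragments:
  [0,11): 11 bp
  [11,21): 10 bp
  [21,30): 9 bp
  [30,36): 6 bp
  [36,45): 9 bp
  [45,52): 7 bp
  [52,66): 14 bp
  [66,74): 8 bp
  [74,82): 8 bp
  [82,86): 4 bp
  [86,95): 9 bp
  [95,109): 14 bp
  [109,117): 8 bp
  [117,129): 12 bp
  [129,137): 8 bp
  [137,144): 7 bp
  [144,158): 14 bp
  [158,161): 3 bp
  [161,167): 6 bp
  [167,171): 4 bp
  [171,178): 7 bp
  [178,181): 3 bp
  [181,187): 6 bp
  [187,193): 6 bp
  [193,201): 8 bp
  [201,202): 1 bp
  [202,209): 7 bp
  [209,215): 6 bp
  [215,221): 6 bp
  [221,235): 14 bp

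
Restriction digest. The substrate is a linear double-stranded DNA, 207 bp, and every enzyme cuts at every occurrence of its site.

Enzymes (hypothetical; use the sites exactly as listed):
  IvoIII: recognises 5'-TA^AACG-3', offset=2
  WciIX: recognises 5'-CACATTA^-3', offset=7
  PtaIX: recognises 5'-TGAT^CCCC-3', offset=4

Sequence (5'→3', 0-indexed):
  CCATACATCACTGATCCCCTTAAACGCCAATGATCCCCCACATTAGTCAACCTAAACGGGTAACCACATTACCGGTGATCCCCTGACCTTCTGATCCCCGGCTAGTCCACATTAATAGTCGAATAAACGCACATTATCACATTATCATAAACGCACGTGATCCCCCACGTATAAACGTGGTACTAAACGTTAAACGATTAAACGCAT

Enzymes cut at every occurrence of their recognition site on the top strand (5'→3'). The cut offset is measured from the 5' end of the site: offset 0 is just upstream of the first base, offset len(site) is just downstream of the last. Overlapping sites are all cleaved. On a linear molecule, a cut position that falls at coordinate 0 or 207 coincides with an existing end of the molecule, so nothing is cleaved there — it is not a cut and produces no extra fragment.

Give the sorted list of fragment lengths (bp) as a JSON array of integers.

Per-enzyme occurrences:
  IvoIII TAAACG/2: at [20, 52, 123, 147, 171, 183, 190, 198] ⇒ [22, 54, 125, 149, 173, 185, 192, 200]
  WciIX CACATTA/7: at [38, 64, 107, 129, 137] ⇒ [45, 71, 114, 136, 144]
  PtaIX TGATCCCC/4: at [11, 30, 75, 91, 157] ⇒ [15, 34, 79, 95, 161]

Pooled cuts: [15, 22, 34, 45, 54, 71, 79, 95, 114, 125, 136, 144, 149, 161, 173, 185, 192, 200]

Fragments:
  [0,15): 15 bp
  [15,22): 7 bp
  [22,34): 12 bp
  [34,45): 11 bp
  [45,54): 9 bp
  [54,71): 17 bp
  [71,79): 8 bp
  [79,95): 16 bp
  [95,114): 19 bp
  [114,125): 11 bp
  [125,136): 11 bp
  [136,144): 8 bp
  [144,149): 5 bp
  [149,161): 12 bp
  [161,173): 12 bp
  [173,185): 12 bp
  [185,192): 7 bp
  [192,200): 8 bp
  [200,207): 7 bp

[5,7,7,7,8,8,8,9,11,11,11,12,12,12,12,15,16,17,19]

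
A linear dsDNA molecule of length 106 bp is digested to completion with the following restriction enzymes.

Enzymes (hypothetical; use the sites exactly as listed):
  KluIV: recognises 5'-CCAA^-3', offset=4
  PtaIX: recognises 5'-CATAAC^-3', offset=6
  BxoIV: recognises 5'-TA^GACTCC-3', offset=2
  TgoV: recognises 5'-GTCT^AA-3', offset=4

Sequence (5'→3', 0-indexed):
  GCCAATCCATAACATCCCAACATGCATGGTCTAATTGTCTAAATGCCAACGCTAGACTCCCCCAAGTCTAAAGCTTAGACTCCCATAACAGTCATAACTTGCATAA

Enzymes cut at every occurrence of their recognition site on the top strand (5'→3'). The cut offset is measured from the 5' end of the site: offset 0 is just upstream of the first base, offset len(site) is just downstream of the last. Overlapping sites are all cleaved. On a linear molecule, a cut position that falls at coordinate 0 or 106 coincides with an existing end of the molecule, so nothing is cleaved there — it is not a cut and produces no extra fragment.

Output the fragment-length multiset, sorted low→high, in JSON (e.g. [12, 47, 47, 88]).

Scan for sites:
  KluIV CCAA/4: at [1, 16, 45, 61] ⇒ [5, 20, 49, 65]
  PtaIX CATAAC/6: at [7, 83, 92] ⇒ [13, 89, 98]
  BxoIV TAGACTCC/2: at [52, 75] ⇒ [54, 77]
  TgoV GTCTAA/4: at [28, 36, 65] ⇒ [32, 40, 69]

All cut coordinates (distinct, sorted): [5, 13, 20, 32, 40, 49, 54, 65, 69, 77, 89, 98]

Fragment lengths:
  [0,5): 5 bp
  [5,13): 8 bp
  [13,20): 7 bp
  [20,32): 12 bp
  [32,40): 8 bp
  [40,49): 9 bp
  [49,54): 5 bp
  [54,65): 11 bp
  [65,69): 4 bp
  [69,77): 8 bp
  [77,89): 12 bp
  [89,98): 9 bp
  [98,106): 8 bp

[4,5,5,7,8,8,8,8,9,9,11,12,12]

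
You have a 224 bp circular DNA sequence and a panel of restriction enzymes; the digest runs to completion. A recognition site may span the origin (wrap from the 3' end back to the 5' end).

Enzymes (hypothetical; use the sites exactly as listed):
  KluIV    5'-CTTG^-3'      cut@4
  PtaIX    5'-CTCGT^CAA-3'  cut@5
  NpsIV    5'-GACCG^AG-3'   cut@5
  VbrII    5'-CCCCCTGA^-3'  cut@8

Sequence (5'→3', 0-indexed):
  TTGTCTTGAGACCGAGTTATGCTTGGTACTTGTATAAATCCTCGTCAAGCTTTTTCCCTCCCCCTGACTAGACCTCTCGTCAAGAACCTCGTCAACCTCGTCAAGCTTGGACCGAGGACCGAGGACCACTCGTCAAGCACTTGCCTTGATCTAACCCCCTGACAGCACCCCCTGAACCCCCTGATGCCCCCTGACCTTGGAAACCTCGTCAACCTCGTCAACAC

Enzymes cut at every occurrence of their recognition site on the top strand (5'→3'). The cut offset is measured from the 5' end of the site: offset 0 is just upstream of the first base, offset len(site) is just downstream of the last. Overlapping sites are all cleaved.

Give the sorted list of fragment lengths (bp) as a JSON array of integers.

[5,5,5,5,6,7,7,8,9,9,9,9,10,10,10,11,12,12,13,13,13,14,22]

Site scan:
  KluIV CTTG/4: at [4, 21, 28, 105, 139, 144, 195, 223] ⇒ [3, 8, 25, 32, 109, 143, 148, 199]
  PtaIX CTCGTCAA/5: at [40, 75, 87, 96, 128, 204, 213] ⇒ [45, 80, 92, 101, 133, 209, 218]
  NpsIV GACCGAG/5: at [9, 109, 116] ⇒ [14, 114, 121]
  VbrII CCCCCTGA/8: at [59, 154, 167, 176, 186] ⇒ [67, 162, 175, 184, 194]

Pooled cuts: [3, 8, 14, 25, 32, 45, 67, 80, 92, 101, 109, 114, 121, 133, 143, 148, 162, 175, 184, 194, 199, 209, 218]

Fragments:
  3→8: 5 bp
  8→14: 6 bp
  14→25: 11 bp
  25→32: 7 bp
  32→45: 13 bp
  45→67: 22 bp
  67→80: 13 bp
  80→92: 12 bp
  92→101: 9 bp
  101→109: 8 bp
  109→114: 5 bp
  114→121: 7 bp
  121→133: 12 bp
  133→143: 10 bp
  143→148: 5 bp
  148→162: 14 bp
  162→175: 13 bp
  175→184: 9 bp
  184→194: 10 bp
  194→199: 5 bp
  199→209: 10 bp
  209→218: 9 bp
  218→3 (wrap): 224-218+3 = 9 bp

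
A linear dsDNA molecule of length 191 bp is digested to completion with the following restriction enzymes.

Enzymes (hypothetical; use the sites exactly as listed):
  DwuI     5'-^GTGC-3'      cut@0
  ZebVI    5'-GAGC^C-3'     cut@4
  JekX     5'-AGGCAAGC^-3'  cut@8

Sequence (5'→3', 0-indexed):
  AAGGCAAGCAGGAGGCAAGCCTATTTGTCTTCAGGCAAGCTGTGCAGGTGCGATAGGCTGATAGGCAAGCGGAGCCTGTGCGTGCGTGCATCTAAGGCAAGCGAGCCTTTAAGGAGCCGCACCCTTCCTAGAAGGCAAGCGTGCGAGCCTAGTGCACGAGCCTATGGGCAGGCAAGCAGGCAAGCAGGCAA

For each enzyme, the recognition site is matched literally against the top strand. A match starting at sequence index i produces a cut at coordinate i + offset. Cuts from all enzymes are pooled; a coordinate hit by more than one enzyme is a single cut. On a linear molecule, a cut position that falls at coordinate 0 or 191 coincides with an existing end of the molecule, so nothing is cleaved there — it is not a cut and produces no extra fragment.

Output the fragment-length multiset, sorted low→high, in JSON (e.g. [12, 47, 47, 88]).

[1,2,3,4,4,4,5,6,6,8,8,9,10,11,11,16,17,20,23,23]

Per-enzyme occurrences:
  DwuI (GTGC, off=0): starts [41, 47, 77, 81, 85, 140, 151] → cuts [41, 47, 77, 81, 85, 140, 151]
  ZebVI (GAGCC, off=4): starts [71, 102, 113, 144, 157] → cuts [75, 106, 117, 148, 161]
  JekX (AGGCAAGC, off=8): starts [1, 12, 32, 62, 94, 132, 169, 177] → cuts [9, 20, 40, 70, 102, 140, 177, 185]

All cut coordinates (distinct, sorted): [9, 20, 40, 41, 47, 70, 75, 77, 81, 85, 102, 106, 117, 140, 148, 151, 161, 177, 185]

Fragment lengths:
  [0,9): 9 bp
  [9,20): 11 bp
  [20,40): 20 bp
  [40,41): 1 bp
  [41,47): 6 bp
  [47,70): 23 bp
  [70,75): 5 bp
  [75,77): 2 bp
  [77,81): 4 bp
  [81,85): 4 bp
  [85,102): 17 bp
  [102,106): 4 bp
  [106,117): 11 bp
  [117,140): 23 bp
  [140,148): 8 bp
  [148,151): 3 bp
  [151,161): 10 bp
  [161,177): 16 bp
  [177,185): 8 bp
  [185,191): 6 bp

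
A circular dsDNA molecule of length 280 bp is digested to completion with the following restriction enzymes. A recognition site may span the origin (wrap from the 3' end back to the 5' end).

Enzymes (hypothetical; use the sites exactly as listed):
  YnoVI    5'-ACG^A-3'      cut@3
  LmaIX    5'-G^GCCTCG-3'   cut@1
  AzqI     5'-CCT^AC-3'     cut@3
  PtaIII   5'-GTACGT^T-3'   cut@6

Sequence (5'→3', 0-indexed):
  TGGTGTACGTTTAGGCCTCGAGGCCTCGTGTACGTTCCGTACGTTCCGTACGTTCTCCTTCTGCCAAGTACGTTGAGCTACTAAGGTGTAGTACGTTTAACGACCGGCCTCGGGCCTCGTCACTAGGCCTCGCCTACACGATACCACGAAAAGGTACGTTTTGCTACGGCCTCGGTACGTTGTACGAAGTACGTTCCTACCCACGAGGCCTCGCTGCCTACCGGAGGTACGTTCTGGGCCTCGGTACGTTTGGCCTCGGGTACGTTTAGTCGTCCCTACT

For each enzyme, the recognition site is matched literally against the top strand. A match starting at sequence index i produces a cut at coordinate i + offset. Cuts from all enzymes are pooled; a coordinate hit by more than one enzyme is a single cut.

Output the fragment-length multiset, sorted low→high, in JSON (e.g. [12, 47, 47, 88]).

Site scan:
  YnoVI ACGA/3: at [99, 137, 145, 183, 202] ⇒ [102, 140, 148, 186, 205]
  LmaIX GGCCTCG/1: at [13, 21, 105, 112, 125, 167, 206, 236, 251] ⇒ [14, 22, 106, 113, 126, 168, 207, 237, 252]
  AzqI CCTAC/3: at [132, 195, 216, 274] ⇒ [135, 198, 219, 277]
  PtaIII GTACGTT/6: at [4, 29, 38, 47, 67, 90, 153, 174, 188, 226, 243, 259] ⇒ [10, 35, 44, 53, 73, 96, 159, 180, 194, 232, 249, 265]

Pooled cuts: [10, 14, 22, 35, 44, 53, 73, 96, 102, 106, 113, 126, 135, 140, 148, 159, 168, 180, 186, 194, 198, 205, 207, 219, 232, 237, 249, 252, 265, 277]

Fragments:
  10→14: 4 bp
  14→22: 8 bp
  22→35: 13 bp
  35→44: 9 bp
  44→53: 9 bp
  53→73: 20 bp
  73→96: 23 bp
  96→102: 6 bp
  102→106: 4 bp
  106→113: 7 bp
  113→126: 13 bp
  126→135: 9 bp
  135→140: 5 bp
  140→148: 8 bp
  148→159: 11 bp
  159→168: 9 bp
  168→180: 12 bp
  180→186: 6 bp
  186→194: 8 bp
  194→198: 4 bp
  198→205: 7 bp
  205→207: 2 bp
  207→219: 12 bp
  219→232: 13 bp
  232→237: 5 bp
  237→249: 12 bp
  249→252: 3 bp
  252→265: 13 bp
  265→277: 12 bp
  277→10 (wrap): 280-277+10 = 13 bp

[2,3,4,4,4,5,5,6,6,7,7,8,8,8,9,9,9,9,11,12,12,12,12,13,13,13,13,13,20,23]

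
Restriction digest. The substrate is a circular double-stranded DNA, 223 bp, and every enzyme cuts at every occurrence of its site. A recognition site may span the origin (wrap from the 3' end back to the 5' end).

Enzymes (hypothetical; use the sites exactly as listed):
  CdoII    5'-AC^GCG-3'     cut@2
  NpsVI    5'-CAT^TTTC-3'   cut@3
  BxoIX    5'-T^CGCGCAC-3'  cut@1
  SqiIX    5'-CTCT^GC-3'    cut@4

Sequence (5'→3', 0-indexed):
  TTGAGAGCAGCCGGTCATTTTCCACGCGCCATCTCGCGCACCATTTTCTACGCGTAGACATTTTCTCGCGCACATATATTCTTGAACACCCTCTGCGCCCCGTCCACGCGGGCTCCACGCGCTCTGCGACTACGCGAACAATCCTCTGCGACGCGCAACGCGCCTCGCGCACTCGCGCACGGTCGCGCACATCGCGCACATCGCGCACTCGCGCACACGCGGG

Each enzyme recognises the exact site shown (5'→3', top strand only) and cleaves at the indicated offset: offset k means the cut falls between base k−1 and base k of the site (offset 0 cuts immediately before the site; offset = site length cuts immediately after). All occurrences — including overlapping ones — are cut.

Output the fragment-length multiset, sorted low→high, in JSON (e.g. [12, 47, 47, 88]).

Per-enzyme occurrences:
  CdoII (ACGCG, off=2): starts [23, 49, 105, 116, 131, 150, 157, 216] → cuts [25, 51, 107, 118, 133, 152, 159, 218]
  NpsVI (CATTTTC, off=3): starts [15, 41, 58] → cuts [18, 44, 61]
  BxoIX (TCGCGCAC, off=1): starts [33, 65, 164, 172, 182, 191, 200, 208] → cuts [34, 66, 165, 173, 183, 192, 201, 209]
  SqiIX (CTCTGC, off=4): starts [90, 121, 143] → cuts [94, 125, 147]

Pooled cuts: [18, 25, 34, 44, 51, 61, 66, 94, 107, 118, 125, 133, 147, 152, 159, 165, 173, 183, 192, 201, 209, 218]

Fragments:
  18→25: 7 bp
  25→34: 9 bp
  34→44: 10 bp
  44→51: 7 bp
  51→61: 10 bp
  61→66: 5 bp
  66→94: 28 bp
  94→107: 13 bp
  107→118: 11 bp
  118→125: 7 bp
  125→133: 8 bp
  133→147: 14 bp
  147→152: 5 bp
  152→159: 7 bp
  159→165: 6 bp
  165→173: 8 bp
  173→183: 10 bp
  183→192: 9 bp
  192→201: 9 bp
  201→209: 8 bp
  209→218: 9 bp
  218→18 (wrap): 223-218+18 = 23 bp

[5,5,6,7,7,7,7,8,8,8,9,9,9,9,10,10,10,11,13,14,23,28]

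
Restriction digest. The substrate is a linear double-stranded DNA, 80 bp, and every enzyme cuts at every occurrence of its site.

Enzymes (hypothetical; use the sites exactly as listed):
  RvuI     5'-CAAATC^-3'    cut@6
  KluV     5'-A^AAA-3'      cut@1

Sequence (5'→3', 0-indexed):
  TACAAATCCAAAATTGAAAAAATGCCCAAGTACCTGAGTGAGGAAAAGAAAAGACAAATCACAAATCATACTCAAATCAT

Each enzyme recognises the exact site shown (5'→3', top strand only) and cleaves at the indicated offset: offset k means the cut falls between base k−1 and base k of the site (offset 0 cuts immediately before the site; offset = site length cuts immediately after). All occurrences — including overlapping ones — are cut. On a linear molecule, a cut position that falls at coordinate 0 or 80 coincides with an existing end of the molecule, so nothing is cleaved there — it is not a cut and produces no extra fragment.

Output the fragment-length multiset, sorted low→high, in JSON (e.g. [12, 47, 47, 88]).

Per-enzyme occurrences:
  RvuI CAAATC/6: at [2, 54, 61, 72] ⇒ [8, 60, 67, 78]
  KluV AAAA/1: at [9, 16, 17, 18, 43, 48] ⇒ [10, 17, 18, 19, 44, 49]

All cut coordinates (distinct, sorted): [8, 10, 17, 18, 19, 44, 49, 60, 67, 78]

Fragment lengths:
  [0,8): 8 bp
  [8,10): 2 bp
  [10,17): 7 bp
  [17,18): 1 bp
  [18,19): 1 bp
  [19,44): 25 bp
  [44,49): 5 bp
  [49,60): 11 bp
  [60,67): 7 bp
  [67,78): 11 bp
  [78,80): 2 bp

[1,1,2,2,5,7,7,8,11,11,25]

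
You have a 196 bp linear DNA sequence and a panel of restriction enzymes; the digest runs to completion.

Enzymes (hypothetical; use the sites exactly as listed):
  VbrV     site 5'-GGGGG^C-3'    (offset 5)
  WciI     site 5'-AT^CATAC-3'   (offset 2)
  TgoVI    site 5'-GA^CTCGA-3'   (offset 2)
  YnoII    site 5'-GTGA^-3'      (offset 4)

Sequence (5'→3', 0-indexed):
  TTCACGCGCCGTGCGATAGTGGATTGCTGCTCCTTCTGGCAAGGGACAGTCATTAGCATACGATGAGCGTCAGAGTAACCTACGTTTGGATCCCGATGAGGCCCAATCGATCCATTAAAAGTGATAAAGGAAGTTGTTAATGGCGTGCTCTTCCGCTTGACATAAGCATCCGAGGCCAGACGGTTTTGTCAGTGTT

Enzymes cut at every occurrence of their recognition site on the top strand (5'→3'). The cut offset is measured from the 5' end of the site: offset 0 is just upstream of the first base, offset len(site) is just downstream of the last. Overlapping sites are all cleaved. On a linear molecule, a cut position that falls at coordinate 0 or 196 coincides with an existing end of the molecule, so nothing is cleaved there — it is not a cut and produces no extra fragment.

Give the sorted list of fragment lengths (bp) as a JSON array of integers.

Per-enzyme occurrences:
  VbrV (GGGGGC, off=5): no sites
  WciI (ATCATAC, off=2): no sites
  TgoVI (GACTCGA, off=2): no sites
  YnoII (GTGA, off=4): starts [120] → cuts [124]

Pooled cuts: [124]

Fragment lengths:
  [0,124): 124 bp
  [124,196): 72 bp

[72,124]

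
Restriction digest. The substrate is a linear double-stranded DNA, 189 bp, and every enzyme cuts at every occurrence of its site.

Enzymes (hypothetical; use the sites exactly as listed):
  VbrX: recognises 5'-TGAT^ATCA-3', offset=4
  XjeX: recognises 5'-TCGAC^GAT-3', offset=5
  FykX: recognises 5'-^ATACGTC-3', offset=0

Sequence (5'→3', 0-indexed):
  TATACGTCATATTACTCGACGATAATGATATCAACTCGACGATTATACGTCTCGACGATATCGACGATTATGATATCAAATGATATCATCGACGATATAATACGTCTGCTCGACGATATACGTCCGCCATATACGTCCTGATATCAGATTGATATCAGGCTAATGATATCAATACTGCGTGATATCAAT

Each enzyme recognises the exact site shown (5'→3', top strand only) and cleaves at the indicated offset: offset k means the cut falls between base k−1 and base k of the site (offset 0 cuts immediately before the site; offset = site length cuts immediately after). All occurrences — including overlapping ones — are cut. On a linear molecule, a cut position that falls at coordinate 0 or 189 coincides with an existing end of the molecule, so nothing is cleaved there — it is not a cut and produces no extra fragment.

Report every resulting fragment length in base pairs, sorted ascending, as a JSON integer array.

Scan for sites:
  VbrX (TGATATCA, off=4): starts [25, 70, 80, 138, 149, 163, 179] → cuts [29, 74, 84, 142, 153, 167, 183]
  XjeX (TCGACGAT, off=5): starts [15, 35, 51, 60, 88, 109] → cuts [20, 40, 56, 65, 93, 114]
  FykX (ATACGTC, off=0): starts [1, 44, 99, 117, 130] → cuts [1, 44, 99, 117, 130]

Pooled cuts: [1, 20, 29, 40, 44, 56, 65, 74, 84, 93, 99, 114, 117, 130, 142, 153, 167, 183]

Fragments:
  [0,1): 1 bp
  [1,20): 19 bp
  [20,29): 9 bp
  [29,40): 11 bp
  [40,44): 4 bp
  [44,56): 12 bp
  [56,65): 9 bp
  [65,74): 9 bp
  [74,84): 10 bp
  [84,93): 9 bp
  [93,99): 6 bp
  [99,114): 15 bp
  [114,117): 3 bp
  [117,130): 13 bp
  [130,142): 12 bp
  [142,153): 11 bp
  [153,167): 14 bp
  [167,183): 16 bp
  [183,189): 6 bp

[1,3,4,6,6,9,9,9,9,10,11,11,12,12,13,14,15,16,19]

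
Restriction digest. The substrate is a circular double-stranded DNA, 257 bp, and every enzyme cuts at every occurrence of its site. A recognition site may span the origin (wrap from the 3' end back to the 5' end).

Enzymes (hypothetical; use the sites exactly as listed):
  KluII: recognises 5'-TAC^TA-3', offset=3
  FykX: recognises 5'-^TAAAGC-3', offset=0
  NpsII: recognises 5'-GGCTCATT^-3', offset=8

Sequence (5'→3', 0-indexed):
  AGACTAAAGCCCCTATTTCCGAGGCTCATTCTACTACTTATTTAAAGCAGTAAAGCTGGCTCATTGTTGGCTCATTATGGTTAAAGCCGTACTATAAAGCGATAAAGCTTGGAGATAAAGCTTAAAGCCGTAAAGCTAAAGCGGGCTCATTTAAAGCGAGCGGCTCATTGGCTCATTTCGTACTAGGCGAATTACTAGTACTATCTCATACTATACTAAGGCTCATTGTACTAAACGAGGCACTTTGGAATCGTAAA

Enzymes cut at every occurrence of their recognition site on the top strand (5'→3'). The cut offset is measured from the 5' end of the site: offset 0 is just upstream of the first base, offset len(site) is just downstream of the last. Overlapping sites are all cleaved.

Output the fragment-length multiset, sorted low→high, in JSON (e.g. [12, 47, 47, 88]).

[2,4,4,5,5,6,6,6,7,8,8,8,8,8,10,11,11,11,12,13,15,15,18,26,30]

Per-enzyme occurrences:
  KluII TACTA/3: at [31, 89, 180, 192, 198, 208, 213, 228] ⇒ [34, 92, 183, 195, 201, 211, 216, 231]
  FykX TAAAGC/0: at [4, 42, 50, 81, 94, 102, 115, 122, 130, 136, 151] ⇒ [4, 42, 50, 81, 94, 102, 115, 122, 130, 136, 151]
  NpsII GGCTCATT/8: at [22, 57, 68, 143, 161, 169, 219] ⇒ [30, 65, 76, 151, 169, 177, 227]

All cut coordinates (distinct, sorted): [4, 30, 34, 42, 50, 65, 76, 81, 92, 94, 102, 115, 122, 130, 136, 151, 169, 177, 183, 195, 201, 211, 216, 227, 231]

Fragments:
  4→30: 26 bp
  30→34: 4 bp
  34→42: 8 bp
  42→50: 8 bp
  50→65: 15 bp
  65→76: 11 bp
  76→81: 5 bp
  81→92: 11 bp
  92→94: 2 bp
  94→102: 8 bp
  102→115: 13 bp
  115→122: 7 bp
  122→130: 8 bp
  130→136: 6 bp
  136→151: 15 bp
  151→169: 18 bp
  169→177: 8 bp
  177→183: 6 bp
  183→195: 12 bp
  195→201: 6 bp
  201→211: 10 bp
  211→216: 5 bp
  216→227: 11 bp
  227→231: 4 bp
  231→4 (wrap): 257-231+4 = 30 bp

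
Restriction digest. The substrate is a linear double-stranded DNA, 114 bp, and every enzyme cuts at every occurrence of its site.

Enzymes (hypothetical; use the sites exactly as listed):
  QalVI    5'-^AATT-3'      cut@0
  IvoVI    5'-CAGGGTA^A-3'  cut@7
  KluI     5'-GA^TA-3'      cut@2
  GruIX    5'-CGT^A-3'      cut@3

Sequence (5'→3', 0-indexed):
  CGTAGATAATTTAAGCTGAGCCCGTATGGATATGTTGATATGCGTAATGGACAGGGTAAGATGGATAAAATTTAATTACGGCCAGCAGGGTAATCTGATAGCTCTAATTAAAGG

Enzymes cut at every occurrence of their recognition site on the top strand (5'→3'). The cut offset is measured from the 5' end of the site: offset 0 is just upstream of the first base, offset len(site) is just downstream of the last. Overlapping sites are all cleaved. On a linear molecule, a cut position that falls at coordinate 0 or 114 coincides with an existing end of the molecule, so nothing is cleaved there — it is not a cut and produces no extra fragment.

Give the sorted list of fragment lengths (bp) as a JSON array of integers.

[1,3,3,3,5,5,6,7,7,7,8,9,13,18,19]

Site scan:
  QalVI AATT/0: at [7, 68, 73, 105] ⇒ [7, 68, 73, 105]
  IvoVI CAGGGTAA/7: at [51, 85] ⇒ [58, 92]
  KluI GATA/2: at [4, 28, 36, 63, 96] ⇒ [6, 30, 38, 65, 98]
  GruIX CGTA/3: at [0, 22, 42] ⇒ [3, 25, 45]

Pooled cuts: [3, 6, 7, 25, 30, 38, 45, 58, 65, 68, 73, 92, 98, 105]

Fragment lengths:
  [0,3): 3 bp
  [3,6): 3 bp
  [6,7): 1 bp
  [7,25): 18 bp
  [25,30): 5 bp
  [30,38): 8 bp
  [38,45): 7 bp
  [45,58): 13 bp
  [58,65): 7 bp
  [65,68): 3 bp
  [68,73): 5 bp
  [73,92): 19 bp
  [92,98): 6 bp
  [98,105): 7 bp
  [105,114): 9 bp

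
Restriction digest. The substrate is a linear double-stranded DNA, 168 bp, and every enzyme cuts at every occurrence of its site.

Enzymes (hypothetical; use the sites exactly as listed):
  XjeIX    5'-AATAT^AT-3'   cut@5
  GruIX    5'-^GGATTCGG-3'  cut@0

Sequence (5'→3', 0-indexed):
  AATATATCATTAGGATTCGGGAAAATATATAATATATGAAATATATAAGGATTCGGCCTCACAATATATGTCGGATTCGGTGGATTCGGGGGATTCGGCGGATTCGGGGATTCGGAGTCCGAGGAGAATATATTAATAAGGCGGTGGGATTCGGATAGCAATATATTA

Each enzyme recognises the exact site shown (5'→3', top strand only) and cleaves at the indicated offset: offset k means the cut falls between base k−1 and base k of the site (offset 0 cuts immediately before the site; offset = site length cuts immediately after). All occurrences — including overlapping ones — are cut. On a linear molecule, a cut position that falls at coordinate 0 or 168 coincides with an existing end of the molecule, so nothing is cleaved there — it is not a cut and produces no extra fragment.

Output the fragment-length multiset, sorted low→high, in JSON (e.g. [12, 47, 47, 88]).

Site scan:
  XjeIX (AATATAT, off=5): starts [0, 23, 30, 39, 62, 126, 159] → cuts [5, 28, 35, 44, 67, 131, 164]
  GruIX (GGATTCGG, off=0): starts [12, 48, 72, 81, 90, 99, 107, 146] → cuts [12, 48, 72, 81, 90, 99, 107, 146]

All cut coordinates (distinct, sorted): [5, 12, 28, 35, 44, 48, 67, 72, 81, 90, 99, 107, 131, 146, 164]

Fragments:
  [0,5): 5 bp
  [5,12): 7 bp
  [12,28): 16 bp
  [28,35): 7 bp
  [35,44): 9 bp
  [44,48): 4 bp
  [48,67): 19 bp
  [67,72): 5 bp
  [72,81): 9 bp
  [81,90): 9 bp
  [90,99): 9 bp
  [99,107): 8 bp
  [107,131): 24 bp
  [131,146): 15 bp
  [146,164): 18 bp
  [164,168): 4 bp

[4,4,5,5,7,7,8,9,9,9,9,15,16,18,19,24]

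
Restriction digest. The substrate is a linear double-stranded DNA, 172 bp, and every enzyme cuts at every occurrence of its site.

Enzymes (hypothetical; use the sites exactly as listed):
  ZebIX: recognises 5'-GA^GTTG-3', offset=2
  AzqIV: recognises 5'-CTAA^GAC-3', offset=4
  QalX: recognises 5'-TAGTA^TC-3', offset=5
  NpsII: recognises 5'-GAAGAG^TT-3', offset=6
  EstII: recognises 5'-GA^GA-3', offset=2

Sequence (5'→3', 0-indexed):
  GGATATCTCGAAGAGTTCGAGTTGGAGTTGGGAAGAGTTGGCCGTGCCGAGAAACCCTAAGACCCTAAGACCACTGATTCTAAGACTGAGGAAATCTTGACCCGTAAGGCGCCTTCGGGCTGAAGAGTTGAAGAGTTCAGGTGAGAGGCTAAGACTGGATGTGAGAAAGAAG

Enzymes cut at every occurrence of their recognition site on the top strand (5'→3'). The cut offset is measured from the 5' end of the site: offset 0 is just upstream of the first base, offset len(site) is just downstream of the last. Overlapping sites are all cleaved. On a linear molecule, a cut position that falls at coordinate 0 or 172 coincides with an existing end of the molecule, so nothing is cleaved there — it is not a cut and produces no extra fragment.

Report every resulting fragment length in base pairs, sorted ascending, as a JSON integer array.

[1,1,5,6,8,8,8,8,9,10,10,12,13,15,15,43]

Per-enzyme occurrences:
  ZebIX (GAGTTG, off=2): starts [18, 24, 34, 124] → cuts [20, 26, 36, 126]
  AzqIV (CTAAGAC, off=4): starts [56, 64, 79, 148] → cuts [60, 68, 83, 152]
  QalX (TAGTATC, off=5): no sites
  NpsII (GAAGAGTT, off=6): starts [9, 31, 121, 129] → cuts [15, 37, 127, 135]
  EstII (GAGA, off=2): starts [48, 142, 162] → cuts [50, 144, 164]

Pooled cuts: [15, 20, 26, 36, 37, 50, 60, 68, 83, 126, 127, 135, 144, 152, 164]

Fragment lengths:
  [0,15): 15 bp
  [15,20): 5 bp
  [20,26): 6 bp
  [26,36): 10 bp
  [36,37): 1 bp
  [37,50): 13 bp
  [50,60): 10 bp
  [60,68): 8 bp
  [68,83): 15 bp
  [83,126): 43 bp
  [126,127): 1 bp
  [127,135): 8 bp
  [135,144): 9 bp
  [144,152): 8 bp
  [152,164): 12 bp
  [164,172): 8 bp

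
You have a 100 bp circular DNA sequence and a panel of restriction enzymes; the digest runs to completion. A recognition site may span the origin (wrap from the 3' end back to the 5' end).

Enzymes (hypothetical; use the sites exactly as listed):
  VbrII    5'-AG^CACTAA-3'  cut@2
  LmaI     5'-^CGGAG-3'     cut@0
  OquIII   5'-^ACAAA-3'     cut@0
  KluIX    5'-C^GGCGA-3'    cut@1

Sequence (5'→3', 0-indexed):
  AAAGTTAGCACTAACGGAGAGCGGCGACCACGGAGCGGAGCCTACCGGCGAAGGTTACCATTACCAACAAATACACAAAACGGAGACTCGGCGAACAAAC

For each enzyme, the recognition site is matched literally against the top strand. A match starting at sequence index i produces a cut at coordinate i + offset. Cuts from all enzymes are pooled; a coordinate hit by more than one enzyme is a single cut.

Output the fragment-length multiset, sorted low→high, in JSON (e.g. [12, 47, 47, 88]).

[4,5,5,6,6,8,8,8,9,10,11,20]

Scan for sites:
  VbrII AGCACTAA/2: at [6] ⇒ [8]
  LmaI CGGAG/0: at [14, 30, 35, 80] ⇒ [14, 30, 35, 80]
  OquIII ACAAA/0: at [66, 74, 94, 98] ⇒ [66, 74, 94, 98]
  KluIX CGGCGA/1: at [21, 45, 88] ⇒ [22, 46, 89]

All cut coordinates (distinct, sorted): [8, 14, 22, 30, 35, 46, 66, 74, 80, 89, 94, 98]

Fragments:
  8→14: 6 bp
  14→22: 8 bp
  22→30: 8 bp
  30→35: 5 bp
  35→46: 11 bp
  46→66: 20 bp
  66→74: 8 bp
  74→80: 6 bp
  80→89: 9 bp
  89→94: 5 bp
  94→98: 4 bp
  98→8 (wrap): 100-98+8 = 10 bp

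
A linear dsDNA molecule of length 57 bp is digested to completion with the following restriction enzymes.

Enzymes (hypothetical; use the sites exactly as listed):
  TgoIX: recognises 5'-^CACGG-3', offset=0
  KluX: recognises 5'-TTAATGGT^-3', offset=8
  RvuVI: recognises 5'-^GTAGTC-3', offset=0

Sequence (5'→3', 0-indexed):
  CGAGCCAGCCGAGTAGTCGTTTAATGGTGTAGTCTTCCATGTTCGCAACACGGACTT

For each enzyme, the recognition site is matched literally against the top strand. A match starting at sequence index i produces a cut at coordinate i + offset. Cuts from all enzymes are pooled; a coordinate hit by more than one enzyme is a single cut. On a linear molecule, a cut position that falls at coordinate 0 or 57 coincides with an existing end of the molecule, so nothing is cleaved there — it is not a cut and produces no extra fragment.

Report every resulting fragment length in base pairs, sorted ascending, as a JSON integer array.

[9,12,16,20]

Per-enzyme occurrences:
  TgoIX CACGG/0: at [48] ⇒ [48]
  KluX TTAATGGT/8: at [20] ⇒ [28]
  RvuVI GTAGTC/0: at [12, 28] ⇒ [12, 28]

Pooled cuts: [12, 28, 48]

Fragment lengths:
  [0,12): 12 bp
  [12,28): 16 bp
  [28,48): 20 bp
  [48,57): 9 bp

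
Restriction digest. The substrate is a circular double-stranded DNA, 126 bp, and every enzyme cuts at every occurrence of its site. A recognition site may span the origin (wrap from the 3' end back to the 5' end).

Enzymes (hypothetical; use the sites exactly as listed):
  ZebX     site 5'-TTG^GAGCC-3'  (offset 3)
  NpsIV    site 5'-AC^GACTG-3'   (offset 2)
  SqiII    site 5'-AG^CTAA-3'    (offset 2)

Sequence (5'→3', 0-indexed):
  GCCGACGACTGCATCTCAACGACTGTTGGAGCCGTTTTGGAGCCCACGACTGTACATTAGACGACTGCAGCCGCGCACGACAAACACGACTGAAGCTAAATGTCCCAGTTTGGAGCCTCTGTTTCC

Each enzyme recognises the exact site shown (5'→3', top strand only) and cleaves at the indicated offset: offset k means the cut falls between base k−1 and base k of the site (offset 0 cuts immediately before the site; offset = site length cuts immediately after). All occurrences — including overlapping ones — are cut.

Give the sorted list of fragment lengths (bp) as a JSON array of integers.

[8,8,8,11,14,15,17,20,25]

Scan for sites:
  ZebX (TTGGAGCC, off=3): starts [25, 36, 109] → cuts [28, 39, 112]
  NpsIV (ACGACTG, off=2): starts [4, 18, 45, 60, 85] → cuts [6, 20, 47, 62, 87]
  SqiII (AGCTAA, off=2): starts [93] → cuts [95]

Pooled cuts: [6, 20, 28, 39, 47, 62, 87, 95, 112]

Fragments:
  6→20: 14 bp
  20→28: 8 bp
  28→39: 11 bp
  39→47: 8 bp
  47→62: 15 bp
  62→87: 25 bp
  87→95: 8 bp
  95→112: 17 bp
  112→6 (wrap): 126-112+6 = 20 bp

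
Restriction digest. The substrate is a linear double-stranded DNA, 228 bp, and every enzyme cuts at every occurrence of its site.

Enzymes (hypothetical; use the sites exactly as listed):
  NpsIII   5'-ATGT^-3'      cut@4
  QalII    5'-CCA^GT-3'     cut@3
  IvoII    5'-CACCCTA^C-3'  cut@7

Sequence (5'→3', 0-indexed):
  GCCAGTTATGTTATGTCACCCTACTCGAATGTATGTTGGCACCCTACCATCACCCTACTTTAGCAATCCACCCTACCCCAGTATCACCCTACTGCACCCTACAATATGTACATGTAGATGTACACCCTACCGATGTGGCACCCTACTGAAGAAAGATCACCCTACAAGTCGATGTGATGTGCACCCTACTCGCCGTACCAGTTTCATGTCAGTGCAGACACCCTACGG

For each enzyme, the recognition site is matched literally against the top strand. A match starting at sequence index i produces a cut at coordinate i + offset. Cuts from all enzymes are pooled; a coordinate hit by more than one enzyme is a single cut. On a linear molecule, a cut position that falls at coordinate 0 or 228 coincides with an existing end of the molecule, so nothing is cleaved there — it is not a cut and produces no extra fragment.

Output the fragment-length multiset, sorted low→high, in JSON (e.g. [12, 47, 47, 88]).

[3,4,4,5,5,5,6,6,7,7,7,8,8,8,9,9,9,10,10,11,11,11,12,16,18,19]

Site scan:
  NpsIII ATGT/4: at [7, 12, 28, 32, 105, 111, 117, 132, 171, 176, 205] ⇒ [11, 16, 32, 36, 109, 115, 121, 136, 175, 180, 209]
  QalII CCAGT/3: at [1, 77, 197] ⇒ [4, 80, 200]
  IvoII CACCCTAC/7: at [16, 39, 50, 68, 84, 94, 122, 138, 157, 181, 218] ⇒ [23, 46, 57, 75, 91, 101, 129, 145, 164, 188, 225]

Pooled cuts: [4, 11, 16, 23, 32, 36, 46, 57, 75, 80, 91, 101, 109, 115, 121, 129, 136, 145, 164, 175, 180, 188, 200, 209, 225]

Fragment lengths:
  [0,4): 4 bp
  [4,11): 7 bp
  [11,16): 5 bp
  [16,23): 7 bp
  [23,32): 9 bp
  [32,36): 4 bp
  [36,46): 10 bp
  [46,57): 11 bp
  [57,75): 18 bp
  [75,80): 5 bp
  [80,91): 11 bp
  [91,101): 10 bp
  [101,109): 8 bp
  [109,115): 6 bp
  [115,121): 6 bp
  [121,129): 8 bp
  [129,136): 7 bp
  [136,145): 9 bp
  [145,164): 19 bp
  [164,175): 11 bp
  [175,180): 5 bp
  [180,188): 8 bp
  [188,200): 12 bp
  [200,209): 9 bp
  [209,225): 16 bp
  [225,228): 3 bp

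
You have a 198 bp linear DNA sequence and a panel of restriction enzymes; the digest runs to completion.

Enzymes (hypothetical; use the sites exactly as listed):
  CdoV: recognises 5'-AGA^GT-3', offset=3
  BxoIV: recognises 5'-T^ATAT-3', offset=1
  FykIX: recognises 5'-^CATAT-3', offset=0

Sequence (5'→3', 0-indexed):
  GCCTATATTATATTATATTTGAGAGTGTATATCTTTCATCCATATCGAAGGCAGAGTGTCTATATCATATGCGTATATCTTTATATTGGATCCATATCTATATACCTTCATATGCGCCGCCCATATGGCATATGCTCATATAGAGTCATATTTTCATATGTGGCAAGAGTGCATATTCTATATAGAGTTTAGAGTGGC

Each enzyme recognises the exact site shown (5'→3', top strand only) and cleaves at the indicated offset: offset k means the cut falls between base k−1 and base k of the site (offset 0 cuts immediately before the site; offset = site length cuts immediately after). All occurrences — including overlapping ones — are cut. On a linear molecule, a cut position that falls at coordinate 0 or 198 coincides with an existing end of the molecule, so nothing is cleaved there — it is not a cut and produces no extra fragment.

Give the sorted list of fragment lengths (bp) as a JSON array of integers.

Site scan:
  CdoV (AGAGT, off=3): starts [21, 52, 141, 165, 183, 190] → cuts [24, 55, 144, 168, 186, 193]
  BxoIV (TATAT, off=1): starts [3, 8, 13, 27, 60, 73, 81, 98, 178] → cuts [4, 9, 14, 28, 61, 74, 82, 99, 179]
  FykIX (CATAT, off=0): starts [40, 65, 92, 108, 121, 128, 136, 146, 154, 171] → cuts [40, 65, 92, 108, 121, 128, 136, 146, 154, 171]

All cut coordinates (distinct, sorted): [4, 9, 14, 24, 28, 40, 55, 61, 65, 74, 82, 92, 99, 108, 121, 128, 136, 144, 146, 154, 168, 171, 179, 186, 193]

Fragments:
  [0,4): 4 bp
  [4,9): 5 bp
  [9,14): 5 bp
  [14,24): 10 bp
  [24,28): 4 bp
  [28,40): 12 bp
  [40,55): 15 bp
  [55,61): 6 bp
  [61,65): 4 bp
  [65,74): 9 bp
  [74,82): 8 bp
  [82,92): 10 bp
  [92,99): 7 bp
  [99,108): 9 bp
  [108,121): 13 bp
  [121,128): 7 bp
  [128,136): 8 bp
  [136,144): 8 bp
  [144,146): 2 bp
  [146,154): 8 bp
  [154,168): 14 bp
  [168,171): 3 bp
  [171,179): 8 bp
  [179,186): 7 bp
  [186,193): 7 bp
  [193,198): 5 bp

[2,3,4,4,4,5,5,5,6,7,7,7,7,8,8,8,8,8,9,9,10,10,12,13,14,15]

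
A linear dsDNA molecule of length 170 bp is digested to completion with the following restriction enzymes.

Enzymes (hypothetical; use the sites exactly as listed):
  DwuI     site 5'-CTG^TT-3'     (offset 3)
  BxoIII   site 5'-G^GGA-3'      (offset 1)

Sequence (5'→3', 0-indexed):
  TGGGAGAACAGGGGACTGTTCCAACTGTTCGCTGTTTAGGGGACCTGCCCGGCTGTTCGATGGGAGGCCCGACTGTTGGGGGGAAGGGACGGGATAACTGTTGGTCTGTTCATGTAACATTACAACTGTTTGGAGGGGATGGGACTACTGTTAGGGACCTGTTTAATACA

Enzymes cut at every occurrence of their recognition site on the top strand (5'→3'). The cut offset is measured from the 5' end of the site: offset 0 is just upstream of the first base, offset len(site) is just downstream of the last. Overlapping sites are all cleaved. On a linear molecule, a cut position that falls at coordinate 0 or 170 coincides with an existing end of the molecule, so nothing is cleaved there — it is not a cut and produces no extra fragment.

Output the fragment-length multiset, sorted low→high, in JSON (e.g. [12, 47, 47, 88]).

Site scan:
  DwuI (CTGTT, off=3): starts [15, 24, 31, 52, 72, 97, 105, 125, 147, 158] → cuts [18, 27, 34, 55, 75, 100, 108, 128, 150, 161]
  BxoIII (GGGA, off=1): starts [1, 11, 39, 61, 80, 85, 90, 135, 140, 153] → cuts [2, 12, 40, 62, 81, 86, 91, 136, 141, 154]

All cut coordinates (distinct, sorted): [2, 12, 18, 27, 34, 40, 55, 62, 75, 81, 86, 91, 100, 108, 128, 136, 141, 150, 154, 161]

Fragment lengths:
  [0,2): 2 bp
  [2,12): 10 bp
  [12,18): 6 bp
  [18,27): 9 bp
  [27,34): 7 bp
  [34,40): 6 bp
  [40,55): 15 bp
  [55,62): 7 bp
  [62,75): 13 bp
  [75,81): 6 bp
  [81,86): 5 bp
  [86,91): 5 bp
  [91,100): 9 bp
  [100,108): 8 bp
  [108,128): 20 bp
  [128,136): 8 bp
  [136,141): 5 bp
  [141,150): 9 bp
  [150,154): 4 bp
  [154,161): 7 bp
  [161,170): 9 bp

[2,4,5,5,5,6,6,6,7,7,7,8,8,9,9,9,9,10,13,15,20]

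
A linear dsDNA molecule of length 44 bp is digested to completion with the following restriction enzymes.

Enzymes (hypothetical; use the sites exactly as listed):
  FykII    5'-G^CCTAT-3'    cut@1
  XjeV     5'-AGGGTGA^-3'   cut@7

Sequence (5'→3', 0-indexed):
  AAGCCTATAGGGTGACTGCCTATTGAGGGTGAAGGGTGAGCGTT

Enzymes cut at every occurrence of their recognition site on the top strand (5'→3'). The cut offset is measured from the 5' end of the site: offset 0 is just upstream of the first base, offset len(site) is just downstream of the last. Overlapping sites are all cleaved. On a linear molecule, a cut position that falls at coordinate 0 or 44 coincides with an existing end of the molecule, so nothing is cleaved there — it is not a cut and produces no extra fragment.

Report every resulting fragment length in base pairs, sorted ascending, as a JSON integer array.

[3,3,5,7,12,14]

Site scan:
  FykII (GCCTAT, off=1): starts [2, 17] → cuts [3, 18]
  XjeV (AGGGTGA, off=7): starts [8, 25, 32] → cuts [15, 32, 39]

All cut coordinates (distinct, sorted): [3, 15, 18, 32, 39]

Fragment lengths:
  [0,3): 3 bp
  [3,15): 12 bp
  [15,18): 3 bp
  [18,32): 14 bp
  [32,39): 7 bp
  [39,44): 5 bp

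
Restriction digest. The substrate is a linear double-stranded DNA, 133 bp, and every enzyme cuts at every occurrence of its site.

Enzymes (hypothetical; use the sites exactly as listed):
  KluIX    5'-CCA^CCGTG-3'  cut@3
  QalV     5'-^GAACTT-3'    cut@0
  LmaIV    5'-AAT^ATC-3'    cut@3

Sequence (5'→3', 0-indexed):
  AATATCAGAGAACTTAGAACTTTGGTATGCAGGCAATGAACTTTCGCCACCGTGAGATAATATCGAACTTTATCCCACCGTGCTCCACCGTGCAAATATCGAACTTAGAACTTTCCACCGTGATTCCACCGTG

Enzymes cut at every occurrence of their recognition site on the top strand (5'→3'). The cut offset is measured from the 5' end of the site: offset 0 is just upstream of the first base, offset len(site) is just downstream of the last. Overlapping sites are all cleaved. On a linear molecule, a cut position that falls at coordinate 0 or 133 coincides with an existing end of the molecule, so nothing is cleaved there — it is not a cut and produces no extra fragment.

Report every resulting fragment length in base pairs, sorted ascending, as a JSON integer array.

Per-enzyme occurrences:
  KluIX (CCACCGTG, off=3): starts [46, 74, 84, 114, 125] → cuts [49, 77, 87, 117, 128]
  QalV (GAACTT, off=0): starts [9, 16, 37, 64, 100, 107] → cuts [9, 16, 37, 64, 100, 107]
  LmaIV (AATATC, off=3): starts [0, 58, 94] → cuts [3, 61, 97]

Pooled cuts: [3, 9, 16, 37, 49, 61, 64, 77, 87, 97, 100, 107, 117, 128]

Fragments:
  [0,3): 3 bp
  [3,9): 6 bp
  [9,16): 7 bp
  [16,37): 21 bp
  [37,49): 12 bp
  [49,61): 12 bp
  [61,64): 3 bp
  [64,77): 13 bp
  [77,87): 10 bp
  [87,97): 10 bp
  [97,100): 3 bp
  [100,107): 7 bp
  [107,117): 10 bp
  [117,128): 11 bp
  [128,133): 5 bp

[3,3,3,5,6,7,7,10,10,10,11,12,12,13,21]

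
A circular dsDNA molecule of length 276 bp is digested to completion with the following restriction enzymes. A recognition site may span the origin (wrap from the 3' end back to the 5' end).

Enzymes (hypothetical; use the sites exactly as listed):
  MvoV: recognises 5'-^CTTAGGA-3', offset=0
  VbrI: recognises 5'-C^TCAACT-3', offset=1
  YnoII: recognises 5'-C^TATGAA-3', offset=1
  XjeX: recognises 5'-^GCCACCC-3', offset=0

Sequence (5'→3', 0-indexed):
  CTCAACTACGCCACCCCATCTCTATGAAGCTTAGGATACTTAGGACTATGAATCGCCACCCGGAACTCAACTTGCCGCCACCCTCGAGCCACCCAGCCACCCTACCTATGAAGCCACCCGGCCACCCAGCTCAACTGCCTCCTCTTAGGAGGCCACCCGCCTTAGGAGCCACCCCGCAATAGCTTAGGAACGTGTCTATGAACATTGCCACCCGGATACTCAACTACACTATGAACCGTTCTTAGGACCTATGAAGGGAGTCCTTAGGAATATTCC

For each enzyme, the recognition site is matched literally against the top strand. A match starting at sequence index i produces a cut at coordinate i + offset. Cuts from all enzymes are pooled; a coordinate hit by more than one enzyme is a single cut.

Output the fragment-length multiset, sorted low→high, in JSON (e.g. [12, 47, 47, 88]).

[6,7,7,8,8,8,8,8,8,9,9,9,10,10,10,10,11,11,11,12,13,13,13,13,14,15,15]

Per-enzyme occurrences:
  MvoV (CTTAGGA, off=0): starts [29, 38, 143, 160, 182, 240, 262] → cuts [29, 38, 143, 160, 182, 240, 262]
  VbrI (CTCAACT, off=1): starts [0, 65, 129, 218] → cuts [1, 66, 130, 219]
  YnoII (CTATGAA, off=1): starts [21, 45, 105, 195, 228, 248] → cuts [22, 46, 106, 196, 229, 249]
  XjeX (GCCACCC, off=0): starts [9, 54, 76, 87, 95, 112, 120, 151, 167, 206] → cuts [9, 54, 76, 87, 95, 112, 120, 151, 167, 206]

Pooled cuts: [1, 9, 22, 29, 38, 46, 54, 66, 76, 87, 95, 106, 112, 120, 130, 143, 151, 160, 167, 182, 196, 206, 219, 229, 240, 249, 262]

Fragments:
  1→9: 8 bp
  9→22: 13 bp
  22→29: 7 bp
  29→38: 9 bp
  38→46: 8 bp
  46→54: 8 bp
  54→66: 12 bp
  66→76: 10 bp
  76→87: 11 bp
  87→95: 8 bp
  95→106: 11 bp
  106→112: 6 bp
  112→120: 8 bp
  120→130: 10 bp
  130→143: 13 bp
  143→151: 8 bp
  151→160: 9 bp
  160→167: 7 bp
  167→182: 15 bp
  182→196: 14 bp
  196→206: 10 bp
  206→219: 13 bp
  219→229: 10 bp
  229→240: 11 bp
  240→249: 9 bp
  249→262: 13 bp
  262→1 (wrap): 276-262+1 = 15 bp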